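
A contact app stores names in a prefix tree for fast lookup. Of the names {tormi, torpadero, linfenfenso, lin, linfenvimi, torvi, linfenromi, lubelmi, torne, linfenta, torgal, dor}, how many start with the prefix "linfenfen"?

Filter for entries beginning with "linfenfen":
Matches: "linfenfenso"
Count: 1

1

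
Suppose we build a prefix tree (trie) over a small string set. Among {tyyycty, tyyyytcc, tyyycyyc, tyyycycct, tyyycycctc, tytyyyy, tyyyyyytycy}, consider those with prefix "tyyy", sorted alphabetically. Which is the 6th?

Filter for "tyyy…" and sort: "tyyycty", "tyyycycct", "tyyycycctc", "tyyycyyc", "tyyyytcc", "tyyyyyytycy"
The 6th is tyyyyyytycy.

tyyyyyytycy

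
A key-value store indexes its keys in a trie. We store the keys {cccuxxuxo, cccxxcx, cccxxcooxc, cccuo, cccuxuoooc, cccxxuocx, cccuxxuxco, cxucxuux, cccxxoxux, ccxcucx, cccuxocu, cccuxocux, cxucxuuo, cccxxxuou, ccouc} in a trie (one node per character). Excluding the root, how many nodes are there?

Trace insertions, counting only characters that open a new branch:
  "cccuxxuxo" → 9 new (c, c, c, u, x, x, u, x, o)
  "cccxxcx" → prefix "ccc" already present; 4 new (x, x, c, x)
  "cccxxcooxc" → prefix "cccxxc" already present; 4 new (o, o, x, c)
  "cccuo" → prefix "cccu" already present; 1 new (o)
  "cccuxuoooc" → prefix "cccux" already present; 5 new (u, o, o, o, c)
  "cccxxuocx" → prefix "cccxx" already present; 4 new (u, o, c, x)
  "cccuxxuxco" → prefix "cccuxxux" already present; 2 new (c, o)
  "cxucxuux" → prefix "c" already present; 7 new (x, u, c, x, u, u, x)
  "cccxxoxux" → prefix "cccxx" already present; 4 new (o, x, u, x)
  "ccxcucx" → prefix "cc" already present; 5 new (x, c, u, c, x)
  "cccuxocu" → prefix "cccux" already present; 3 new (o, c, u)
  "cccuxocux" → prefix "cccuxocu" already present; 1 new (x)
  "cxucxuuo" → prefix "cxucxuu" already present; 1 new (o)
  "cccxxxuou" → prefix "cccxx" already present; 4 new (x, u, o, u)
  "ccouc" → prefix "cc" already present; 3 new (o, u, c)
Total nodes = 9 + 4 + 4 + 1 + 5 + 4 + 2 + 7 + 4 + 5 + 3 + 1 + 1 + 4 + 3 = 57

57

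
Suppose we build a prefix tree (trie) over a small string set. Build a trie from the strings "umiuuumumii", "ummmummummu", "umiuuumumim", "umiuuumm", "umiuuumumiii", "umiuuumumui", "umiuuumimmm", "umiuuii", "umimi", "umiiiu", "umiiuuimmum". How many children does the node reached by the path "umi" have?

3

The children of the "umi" node are the distinct next characters among strings starting with "umi".
Distinct next characters after "umi": i, m, u.
That node has 3 child edges.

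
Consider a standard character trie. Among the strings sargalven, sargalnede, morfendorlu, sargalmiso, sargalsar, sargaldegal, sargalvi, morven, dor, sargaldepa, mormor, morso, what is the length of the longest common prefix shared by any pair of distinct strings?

Look for the deepest trie node that still has at least two words in its subtree.
"sargaldegal" and "sargaldepa" agree on "sargalde" (8 characters) before diverging; nothing deeper is shared.
Longest shared-prefix length: 8

8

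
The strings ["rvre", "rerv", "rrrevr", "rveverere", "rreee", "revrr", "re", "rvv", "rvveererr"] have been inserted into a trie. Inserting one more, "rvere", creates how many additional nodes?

Walking "rvere" from the root, the first 3 characters ("rve") follow existing edges; "r" is the first miss.
Each of the 2 remaining characters creates one node.

2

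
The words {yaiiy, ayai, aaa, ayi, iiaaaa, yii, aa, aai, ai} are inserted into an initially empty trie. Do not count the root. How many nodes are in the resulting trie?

Trace insertions, counting only characters that open a new branch:
  "yaiiy" → 5 new (y, a, i, i, y)
  "ayai" → 4 new (a, y, a, i)
  "aaa" → prefix "a" already present; 2 new (a, a)
  "ayi" → prefix "ay" already present; 1 new (i)
  "iiaaaa" → 6 new (i, i, a, a, a, a)
  "yii" → prefix "y" already present; 2 new (i, i)
  "aa" → prefix "aa" already present; 0 new (none)
  "aai" → prefix "aa" already present; 1 new (i)
  "ai" → prefix "a" already present; 1 new (i)
Total nodes = 5 + 4 + 2 + 1 + 6 + 2 + 0 + 1 + 1 = 22

22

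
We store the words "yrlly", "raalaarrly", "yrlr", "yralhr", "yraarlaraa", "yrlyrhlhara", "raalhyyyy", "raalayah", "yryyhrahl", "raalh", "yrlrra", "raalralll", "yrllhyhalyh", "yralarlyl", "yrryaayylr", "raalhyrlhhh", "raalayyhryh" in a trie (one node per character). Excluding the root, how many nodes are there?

For each word, the new-node count is its length minus the longest prefix already in the trie:
  "yrlly" → 5 new (y, r, l, l, y)
  "raalaarrly" → 10 new (r, a, a, l, a, a, r, r, l, y)
  "yrlr" → prefix "yrl" already present; 1 new (r)
  "yralhr" → prefix "yr" already present; 4 new (a, l, h, r)
  "yraarlaraa" → prefix "yra" already present; 7 new (a, r, l, a, r, a, a)
  "yrlyrhlhara" → prefix "yrl" already present; 8 new (y, r, h, l, h, a, r, a)
  "raalhyyyy" → prefix "raal" already present; 5 new (h, y, y, y, y)
  "raalayah" → prefix "raala" already present; 3 new (y, a, h)
  "yryyhrahl" → prefix "yr" already present; 7 new (y, y, h, r, a, h, l)
  "raalh" → prefix "raalh" already present; 0 new (none)
  "yrlrra" → prefix "yrlr" already present; 2 new (r, a)
  "raalralll" → prefix "raal" already present; 5 new (r, a, l, l, l)
  "yrllhyhalyh" → prefix "yrll" already present; 7 new (h, y, h, a, l, y, h)
  "yralarlyl" → prefix "yral" already present; 5 new (a, r, l, y, l)
  "yrryaayylr" → prefix "yr" already present; 8 new (r, y, a, a, y, y, l, r)
  "raalhyrlhhh" → prefix "raalhy" already present; 5 new (r, l, h, h, h)
  "raalayyhryh" → prefix "raalay" already present; 5 new (y, h, r, y, h)
Total nodes = 5 + 10 + 1 + 4 + 7 + 8 + 5 + 3 + 7 + 0 + 2 + 5 + 7 + 5 + 8 + 5 + 5 = 87

87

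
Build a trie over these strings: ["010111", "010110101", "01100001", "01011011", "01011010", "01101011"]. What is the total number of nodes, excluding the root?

21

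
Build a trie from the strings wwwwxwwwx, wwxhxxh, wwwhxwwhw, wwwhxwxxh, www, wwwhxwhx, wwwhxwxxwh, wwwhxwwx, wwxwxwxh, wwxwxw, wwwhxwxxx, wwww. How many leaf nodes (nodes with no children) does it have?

9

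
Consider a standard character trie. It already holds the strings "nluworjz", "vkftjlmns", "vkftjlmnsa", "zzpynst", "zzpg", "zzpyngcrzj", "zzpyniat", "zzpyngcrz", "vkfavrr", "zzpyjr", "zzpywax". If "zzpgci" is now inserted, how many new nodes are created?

2

The longest prefix of "zzpgci" already in the trie is "zzpg" (length 4).
New nodes needed: |"zzpgci"| − 4 = 6 − 4 = 2.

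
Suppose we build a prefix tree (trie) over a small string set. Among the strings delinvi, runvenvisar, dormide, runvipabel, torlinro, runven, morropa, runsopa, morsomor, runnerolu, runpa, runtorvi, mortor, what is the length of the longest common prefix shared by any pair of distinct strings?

6

The deepest shared node is where two words last agree before diverging.
"runven" and "runvenvisar" agree on "runven" (6 characters) before diverging; nothing deeper is shared.
Longest shared-prefix length: 6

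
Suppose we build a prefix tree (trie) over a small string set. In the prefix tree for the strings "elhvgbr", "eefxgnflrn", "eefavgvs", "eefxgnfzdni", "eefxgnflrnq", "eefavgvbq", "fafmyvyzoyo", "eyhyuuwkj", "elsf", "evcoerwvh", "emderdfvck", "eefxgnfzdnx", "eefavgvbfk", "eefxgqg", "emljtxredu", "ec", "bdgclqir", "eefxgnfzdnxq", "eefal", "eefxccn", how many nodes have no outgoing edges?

Leaves are exactly the stored words that no other stored word extends.
Those words: "bdgclqir", "ec", "eefal", "eefavgvbfk", "eefavgvbq", "eefavgvs", "eefxccn", "eefxgnflrnq", "eefxgnfzdni", "eefxgnfzdnxq", "eefxgqg", "elhvgbr", "elsf", "emderdfvck", "emljtxredu", "evcoerwvh", "eyhyuuwkj", "fafmyvyzoyo"
Leaf count: 18

18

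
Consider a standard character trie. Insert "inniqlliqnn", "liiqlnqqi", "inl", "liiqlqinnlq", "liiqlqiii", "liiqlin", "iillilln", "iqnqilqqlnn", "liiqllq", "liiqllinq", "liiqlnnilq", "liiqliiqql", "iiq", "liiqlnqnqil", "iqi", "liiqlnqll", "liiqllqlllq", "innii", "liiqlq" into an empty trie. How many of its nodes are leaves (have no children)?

Leaves are exactly the stored words that no other stored word extends.
Those words: "iillilln", "iiq", "inl", "innii", "inniqlliqnn", "iqi", "iqnqilqqlnn", "liiqliiqql", "liiqlin", "liiqllinq", "liiqllqlllq", "liiqlnnilq", "liiqlnqll", "liiqlnqnqil", "liiqlnqqi", "liiqlqiii", "liiqlqinnlq"
Leaf count: 17

17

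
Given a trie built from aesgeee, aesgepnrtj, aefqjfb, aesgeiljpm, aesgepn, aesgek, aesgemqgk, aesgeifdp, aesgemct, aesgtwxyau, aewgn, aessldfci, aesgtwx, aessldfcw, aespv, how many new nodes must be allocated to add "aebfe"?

The longest prefix of "aebfe" already in the trie is "ae" (length 2).
New nodes needed: |"aebfe"| − 2 = 5 − 2 = 3.

3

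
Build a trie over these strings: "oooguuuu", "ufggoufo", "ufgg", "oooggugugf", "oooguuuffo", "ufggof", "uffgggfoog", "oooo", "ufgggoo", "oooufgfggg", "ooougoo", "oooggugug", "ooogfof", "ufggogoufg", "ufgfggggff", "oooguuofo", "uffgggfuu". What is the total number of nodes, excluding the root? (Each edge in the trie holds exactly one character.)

Trace insertions, counting only characters that open a new branch:
  "oooguuuu" → 8 new (o, o, o, g, u, u, u, u)
  "ufggoufo" → 8 new (u, f, g, g, o, u, f, o)
  "ufgg" → prefix "ufgg" already present; 0 new (none)
  "oooggugugf" → prefix "ooog" already present; 6 new (g, u, g, u, g, f)
  "oooguuuffo" → prefix "oooguuu" already present; 3 new (f, f, o)
  "ufggof" → prefix "ufggo" already present; 1 new (f)
  "uffgggfoog" → prefix "uf" already present; 8 new (f, g, g, g, f, o, o, g)
  "oooo" → prefix "ooo" already present; 1 new (o)
  "ufgggoo" → prefix "ufgg" already present; 3 new (g, o, o)
  "oooufgfggg" → prefix "ooo" already present; 7 new (u, f, g, f, g, g, g)
  "ooougoo" → prefix "ooou" already present; 3 new (g, o, o)
  "oooggugug" → prefix "oooggugug" already present; 0 new (none)
  "ooogfof" → prefix "ooog" already present; 3 new (f, o, f)
  "ufggogoufg" → prefix "ufggo" already present; 5 new (g, o, u, f, g)
  "ufgfggggff" → prefix "ufg" already present; 7 new (f, g, g, g, g, f, f)
  "oooguuofo" → prefix "oooguu" already present; 3 new (o, f, o)
  "uffgggfuu" → prefix "uffgggf" already present; 2 new (u, u)
Total nodes = 8 + 8 + 0 + 6 + 3 + 1 + 8 + 1 + 3 + 7 + 3 + 0 + 3 + 5 + 7 + 3 + 2 = 68

68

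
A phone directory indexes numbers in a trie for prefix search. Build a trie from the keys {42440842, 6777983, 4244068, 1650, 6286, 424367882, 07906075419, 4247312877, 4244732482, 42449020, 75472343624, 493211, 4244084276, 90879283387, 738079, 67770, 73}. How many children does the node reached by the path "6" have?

2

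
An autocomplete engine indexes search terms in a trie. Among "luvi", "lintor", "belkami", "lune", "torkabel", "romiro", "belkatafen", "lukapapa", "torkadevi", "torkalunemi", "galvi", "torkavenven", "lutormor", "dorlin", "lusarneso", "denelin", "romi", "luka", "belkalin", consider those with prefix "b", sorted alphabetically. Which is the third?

DFS of the "b" subtree visits, in order: "belkalin", "belkami", "belkatafen"
The 3rd is belkatafen.

belkatafen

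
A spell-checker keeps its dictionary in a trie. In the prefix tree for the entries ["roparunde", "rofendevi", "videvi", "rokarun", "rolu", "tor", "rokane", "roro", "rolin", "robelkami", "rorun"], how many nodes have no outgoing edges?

11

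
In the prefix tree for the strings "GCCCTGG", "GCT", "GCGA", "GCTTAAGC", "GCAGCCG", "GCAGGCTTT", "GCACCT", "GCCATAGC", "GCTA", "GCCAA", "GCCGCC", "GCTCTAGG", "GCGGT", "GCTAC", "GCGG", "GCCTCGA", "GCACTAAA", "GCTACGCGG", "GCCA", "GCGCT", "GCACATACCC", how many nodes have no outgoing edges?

16

Leaves are exactly the stored words that no other stored word extends.
Those words: "GCACATACCC", "GCACCT", "GCACTAAA", "GCAGCCG", "GCAGGCTTT", "GCCAA", "GCCATAGC", "GCCCTGG", "GCCGCC", "GCCTCGA", "GCGA", "GCGCT", "GCGGT", "GCTACGCGG", "GCTCTAGG", "GCTTAAGC"
Leaf count: 16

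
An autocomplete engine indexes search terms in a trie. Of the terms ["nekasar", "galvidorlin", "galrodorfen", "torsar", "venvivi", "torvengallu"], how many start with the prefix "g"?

2

Traverse to the node for "g", then collect every word in that subtree.
Matches: "galrodorfen", "galvidorlin"
Count: 2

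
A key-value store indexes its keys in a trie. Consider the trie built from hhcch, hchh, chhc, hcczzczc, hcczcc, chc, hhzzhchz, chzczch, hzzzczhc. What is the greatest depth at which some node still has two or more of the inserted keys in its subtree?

4

Equivalently: take the maximum, over all pairs, of their longest common prefix length.
e.g. "hcczcc" and "hcczzczc" share the prefix "hccz" of length 4; no pair shares a longer one.
Longest shared-prefix length: 4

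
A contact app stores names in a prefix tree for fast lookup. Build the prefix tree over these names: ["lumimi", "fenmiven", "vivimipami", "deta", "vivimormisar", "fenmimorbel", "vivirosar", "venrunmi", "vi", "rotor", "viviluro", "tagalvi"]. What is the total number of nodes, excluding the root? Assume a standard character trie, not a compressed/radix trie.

Trace insertions, counting only characters that open a new branch:
  "lumimi" → 6 new (l, u, m, i, m, i)
  "fenmiven" → 8 new (f, e, n, m, i, v, e, n)
  "vivimipami" → 10 new (v, i, v, i, m, i, p, a, m, i)
  "deta" → 4 new (d, e, t, a)
  "vivimormisar" → prefix "vivim" already present; 7 new (o, r, m, i, s, a, r)
  "fenmimorbel" → prefix "fenmi" already present; 6 new (m, o, r, b, e, l)
  "vivirosar" → prefix "vivi" already present; 5 new (r, o, s, a, r)
  "venrunmi" → prefix "v" already present; 7 new (e, n, r, u, n, m, i)
  "vi" → prefix "vi" already present; 0 new (none)
  "rotor" → 5 new (r, o, t, o, r)
  "viviluro" → prefix "vivi" already present; 4 new (l, u, r, o)
  "tagalvi" → 7 new (t, a, g, a, l, v, i)
Total nodes = 6 + 8 + 10 + 4 + 7 + 6 + 5 + 7 + 0 + 5 + 4 + 7 = 69

69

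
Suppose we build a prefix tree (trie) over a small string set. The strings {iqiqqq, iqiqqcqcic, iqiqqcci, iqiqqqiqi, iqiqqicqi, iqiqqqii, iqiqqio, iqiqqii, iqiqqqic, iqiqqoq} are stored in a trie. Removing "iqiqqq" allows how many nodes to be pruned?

A node on "iqiqqq"'s path can go only if nothing else ends at it or branches off below it.
Every node on "iqiqqq" is still needed (e.g. by "iqiqqqiqi"), so nothing is freed.
Nodes removed: 0

0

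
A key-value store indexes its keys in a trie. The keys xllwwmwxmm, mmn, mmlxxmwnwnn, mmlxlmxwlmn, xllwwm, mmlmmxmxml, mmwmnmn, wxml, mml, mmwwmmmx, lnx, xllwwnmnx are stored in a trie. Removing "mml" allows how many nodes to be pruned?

After clearing the end-marker at "mml", prune upward until reaching a node still needed by another word.
Every node on "mml" is still needed (e.g. by "mmlxxmwnwnn"), so nothing is freed.
Nodes removed: 0

0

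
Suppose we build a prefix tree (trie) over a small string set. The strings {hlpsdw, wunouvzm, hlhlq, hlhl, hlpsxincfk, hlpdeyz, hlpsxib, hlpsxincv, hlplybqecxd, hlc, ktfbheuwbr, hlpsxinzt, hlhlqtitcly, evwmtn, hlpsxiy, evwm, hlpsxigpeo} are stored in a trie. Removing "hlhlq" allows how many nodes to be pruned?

0

After clearing the end-marker at "hlhlq", prune upward until reaching a node still needed by another word.
Every node on "hlhlq" is still needed (e.g. by "hlhlqtitcly"), so nothing is freed.
Nodes removed: 0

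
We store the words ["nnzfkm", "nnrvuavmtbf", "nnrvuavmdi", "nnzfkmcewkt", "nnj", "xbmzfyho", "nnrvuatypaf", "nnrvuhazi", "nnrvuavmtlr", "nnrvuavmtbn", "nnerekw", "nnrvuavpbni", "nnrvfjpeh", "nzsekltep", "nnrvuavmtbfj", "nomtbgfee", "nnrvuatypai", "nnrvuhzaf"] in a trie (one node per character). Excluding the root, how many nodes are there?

78

Trace insertions, counting only characters that open a new branch:
  "nnzfkm" → 6 new (n, n, z, f, k, m)
  "nnrvuavmtbf" → prefix "nn" already present; 9 new (r, v, u, a, v, m, t, b, f)
  "nnrvuavmdi" → prefix "nnrvuavm" already present; 2 new (d, i)
  "nnzfkmcewkt" → prefix "nnzfkm" already present; 5 new (c, e, w, k, t)
  "nnj" → prefix "nn" already present; 1 new (j)
  "xbmzfyho" → 8 new (x, b, m, z, f, y, h, o)
  "nnrvuatypaf" → prefix "nnrvua" already present; 5 new (t, y, p, a, f)
  "nnrvuhazi" → prefix "nnrvu" already present; 4 new (h, a, z, i)
  "nnrvuavmtlr" → prefix "nnrvuavmt" already present; 2 new (l, r)
  "nnrvuavmtbn" → prefix "nnrvuavmtb" already present; 1 new (n)
  "nnerekw" → prefix "nn" already present; 5 new (e, r, e, k, w)
  "nnrvuavpbni" → prefix "nnrvuav" already present; 4 new (p, b, n, i)
  "nnrvfjpeh" → prefix "nnrv" already present; 5 new (f, j, p, e, h)
  "nzsekltep" → prefix "n" already present; 8 new (z, s, e, k, l, t, e, p)
  "nnrvuavmtbfj" → prefix "nnrvuavmtbf" already present; 1 new (j)
  "nomtbgfee" → prefix "n" already present; 8 new (o, m, t, b, g, f, e, e)
  "nnrvuatypai" → prefix "nnrvuatypa" already present; 1 new (i)
  "nnrvuhzaf" → prefix "nnrvuh" already present; 3 new (z, a, f)
Total nodes = 6 + 9 + 2 + 5 + 1 + 8 + 5 + 4 + 2 + 1 + 5 + 4 + 5 + 8 + 1 + 8 + 1 + 3 = 78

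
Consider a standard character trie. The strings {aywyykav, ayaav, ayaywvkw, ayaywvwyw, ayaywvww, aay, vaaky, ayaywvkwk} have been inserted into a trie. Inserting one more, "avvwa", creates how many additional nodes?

4

"a" is already a path in the trie; the remaining "vvwa" must be added.
Each of the 4 remaining characters creates one node.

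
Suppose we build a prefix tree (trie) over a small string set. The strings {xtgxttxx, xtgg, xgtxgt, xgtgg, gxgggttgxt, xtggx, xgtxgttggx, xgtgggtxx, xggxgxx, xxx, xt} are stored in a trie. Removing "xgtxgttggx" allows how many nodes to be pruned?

Walk "xgtxgttggx" from the leaf back toward the root, removing each node that no remaining word uses.
The suffix "tggx" (4 nodes) is used only by "xgtxgttggx"; "xgtxgt" is itself a stored word, so pruning stops there.
Nodes removed: 4

4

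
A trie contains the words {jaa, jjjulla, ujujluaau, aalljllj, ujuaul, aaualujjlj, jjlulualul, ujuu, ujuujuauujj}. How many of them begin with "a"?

2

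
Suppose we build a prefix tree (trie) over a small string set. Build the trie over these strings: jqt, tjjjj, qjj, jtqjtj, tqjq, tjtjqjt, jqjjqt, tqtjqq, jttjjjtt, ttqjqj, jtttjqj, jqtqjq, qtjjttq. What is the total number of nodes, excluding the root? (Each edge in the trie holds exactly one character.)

For each word, the new-node count is its length minus the longest prefix already in the trie:
  "jqt" → 3 new (j, q, t)
  "tjjjj" → 5 new (t, j, j, j, j)
  "qjj" → 3 new (q, j, j)
  "jtqjtj" → prefix "j" already present; 5 new (t, q, j, t, j)
  "tqjq" → prefix "t" already present; 3 new (q, j, q)
  "tjtjqjt" → prefix "tj" already present; 5 new (t, j, q, j, t)
  "jqjjqt" → prefix "jq" already present; 4 new (j, j, q, t)
  "tqtjqq" → prefix "tq" already present; 4 new (t, j, q, q)
  "jttjjjtt" → prefix "jt" already present; 6 new (t, j, j, j, t, t)
  "ttqjqj" → prefix "t" already present; 5 new (t, q, j, q, j)
  "jtttjqj" → prefix "jtt" already present; 4 new (t, j, q, j)
  "jqtqjq" → prefix "jqt" already present; 3 new (q, j, q)
  "qtjjttq" → prefix "q" already present; 6 new (t, j, j, t, t, q)
Total nodes = 3 + 5 + 3 + 5 + 3 + 5 + 4 + 4 + 6 + 5 + 4 + 3 + 6 = 56

56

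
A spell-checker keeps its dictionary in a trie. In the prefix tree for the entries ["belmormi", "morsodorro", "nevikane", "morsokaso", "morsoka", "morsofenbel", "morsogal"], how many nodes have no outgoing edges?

Leaves are exactly the stored words that no other stored word extends.
Those words: "belmormi", "morsodorro", "morsofenbel", "morsogal", "morsokaso", "nevikane"
Leaf count: 6

6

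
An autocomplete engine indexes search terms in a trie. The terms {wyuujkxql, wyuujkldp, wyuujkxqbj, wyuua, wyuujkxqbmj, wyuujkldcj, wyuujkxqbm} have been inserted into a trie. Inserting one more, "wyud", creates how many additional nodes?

"wyu" is already a path in the trie; the remaining "d" must be added.
Each of the 1 remaining characters creates one node.

1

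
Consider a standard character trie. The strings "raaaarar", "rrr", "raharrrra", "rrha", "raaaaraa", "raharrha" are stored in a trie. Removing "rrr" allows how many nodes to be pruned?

1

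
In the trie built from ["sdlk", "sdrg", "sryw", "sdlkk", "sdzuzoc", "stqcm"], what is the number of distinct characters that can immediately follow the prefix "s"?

The children of the "s" node are the distinct next characters among strings starting with "s".
Distinct next characters after "s": d, r, t.
That node has 3 child edges.

3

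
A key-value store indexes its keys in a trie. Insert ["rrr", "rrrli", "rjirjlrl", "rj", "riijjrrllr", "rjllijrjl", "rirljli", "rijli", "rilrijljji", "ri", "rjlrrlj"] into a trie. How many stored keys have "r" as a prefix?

Traverse to the node for "r", then collect every word in that subtree.
Words under "r": ri, riijjrrllr, rijli, rilrijljji, rirljli, rj, rjirjlrl, rjllijrjl, rjlrrlj, rrr, rrrli
Count: 11

11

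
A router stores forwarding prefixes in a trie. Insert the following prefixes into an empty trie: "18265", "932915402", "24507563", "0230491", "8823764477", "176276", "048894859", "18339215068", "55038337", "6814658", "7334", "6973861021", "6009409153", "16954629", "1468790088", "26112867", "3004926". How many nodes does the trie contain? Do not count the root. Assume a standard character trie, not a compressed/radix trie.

128

For each word, the new-node count is its length minus the longest prefix already in the trie:
  "18265" → 5 new (1, 8, 2, 6, 5)
  "932915402" → 9 new (9, 3, 2, 9, 1, 5, 4, 0, 2)
  "24507563" → 8 new (2, 4, 5, 0, 7, 5, 6, 3)
  "0230491" → 7 new (0, 2, 3, 0, 4, 9, 1)
  "8823764477" → 10 new (8, 8, 2, 3, 7, 6, 4, 4, 7, 7)
  "176276" → prefix "1" already present; 5 new (7, 6, 2, 7, 6)
  "048894859" → prefix "0" already present; 8 new (4, 8, 8, 9, 4, 8, 5, 9)
  "18339215068" → prefix "18" already present; 9 new (3, 3, 9, 2, 1, 5, 0, 6, 8)
  "55038337" → 8 new (5, 5, 0, 3, 8, 3, 3, 7)
  "6814658" → 7 new (6, 8, 1, 4, 6, 5, 8)
  "7334" → 4 new (7, 3, 3, 4)
  "6973861021" → prefix "6" already present; 9 new (9, 7, 3, 8, 6, 1, 0, 2, 1)
  "6009409153" → prefix "6" already present; 9 new (0, 0, 9, 4, 0, 9, 1, 5, 3)
  "16954629" → prefix "1" already present; 7 new (6, 9, 5, 4, 6, 2, 9)
  "1468790088" → prefix "1" already present; 9 new (4, 6, 8, 7, 9, 0, 0, 8, 8)
  "26112867" → prefix "2" already present; 7 new (6, 1, 1, 2, 8, 6, 7)
  "3004926" → 7 new (3, 0, 0, 4, 9, 2, 6)
Total nodes = 5 + 9 + 8 + 7 + 10 + 5 + 8 + 9 + 8 + 7 + 4 + 9 + 9 + 7 + 9 + 7 + 7 = 128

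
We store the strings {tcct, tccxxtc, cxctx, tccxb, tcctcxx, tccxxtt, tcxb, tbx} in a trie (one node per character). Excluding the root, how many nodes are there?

Count nodes per top-level branch (shared prefixes stored once):
  'c'-branch (cxctx): 5 nodes
  't'-branch (tbx, tcct, tcctcxx, tccxb, tccxxtc, tccxxtt, tcxb): 17 nodes
Sum: 22

22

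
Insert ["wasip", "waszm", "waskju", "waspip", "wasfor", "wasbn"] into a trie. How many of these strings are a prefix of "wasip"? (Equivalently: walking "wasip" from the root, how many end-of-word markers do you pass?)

1

Walk "wasip" from the root; an end-of-word marker is hit whenever a stored word is a prefix of "wasip".
Prefixes of the query that are stored words: "wasip"
Count: 1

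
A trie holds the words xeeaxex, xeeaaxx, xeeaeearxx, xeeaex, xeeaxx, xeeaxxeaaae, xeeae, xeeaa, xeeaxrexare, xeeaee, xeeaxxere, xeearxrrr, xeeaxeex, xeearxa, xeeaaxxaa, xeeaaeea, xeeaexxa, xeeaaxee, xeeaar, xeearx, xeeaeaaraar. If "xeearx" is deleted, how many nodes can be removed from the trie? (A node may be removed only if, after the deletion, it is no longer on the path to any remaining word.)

0

Walk "xeearx" from the leaf back toward the root, removing each node that no remaining word uses.
Every node on "xeearx" is still needed (e.g. by "xeearxrrr"), so nothing is freed.
Nodes removed: 0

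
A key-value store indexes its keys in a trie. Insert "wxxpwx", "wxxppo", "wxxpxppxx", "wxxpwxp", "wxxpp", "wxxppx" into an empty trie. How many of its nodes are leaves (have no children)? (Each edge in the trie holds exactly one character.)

4

Leaves are exactly the stored words that no other stored word extends.
Those words: "wxxppo", "wxxppx", "wxxpwxp", "wxxpxppxx"
Leaf count: 4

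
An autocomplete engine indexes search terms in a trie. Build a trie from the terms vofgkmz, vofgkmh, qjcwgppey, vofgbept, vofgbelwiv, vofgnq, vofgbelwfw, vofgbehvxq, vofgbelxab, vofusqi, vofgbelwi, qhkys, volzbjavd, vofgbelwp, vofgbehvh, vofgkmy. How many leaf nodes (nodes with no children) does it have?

15

Leaves are exactly the stored words that no other stored word extends.
Those words: "qhkys", "qjcwgppey", "vofgbehvh", "vofgbehvxq", "vofgbelwfw", "vofgbelwiv", "vofgbelwp", "vofgbelxab", "vofgbept", "vofgkmh", "vofgkmy", "vofgkmz", "vofgnq", "vofusqi", "volzbjavd"
Leaf count: 15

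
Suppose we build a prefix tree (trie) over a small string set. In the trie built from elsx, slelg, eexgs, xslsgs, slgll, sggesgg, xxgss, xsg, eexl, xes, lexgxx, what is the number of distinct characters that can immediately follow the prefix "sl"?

2

Walk "sl" from the root, arriving at one node.
Characters that immediately follow "sl" among the stored strings: {e, g}.
That node has 2 child edges.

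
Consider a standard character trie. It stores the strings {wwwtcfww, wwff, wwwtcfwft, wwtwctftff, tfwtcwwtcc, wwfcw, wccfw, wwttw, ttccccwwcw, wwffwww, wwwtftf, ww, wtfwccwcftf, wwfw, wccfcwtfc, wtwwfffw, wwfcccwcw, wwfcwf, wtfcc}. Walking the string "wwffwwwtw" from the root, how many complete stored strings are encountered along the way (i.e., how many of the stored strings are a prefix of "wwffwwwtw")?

3

Check each prefix of "wwffwwwtw" against the stored set — each match is an end-marker on the path.
Prefixes of the query that are stored words: "ww", "wwff", "wwffwww"
Count: 3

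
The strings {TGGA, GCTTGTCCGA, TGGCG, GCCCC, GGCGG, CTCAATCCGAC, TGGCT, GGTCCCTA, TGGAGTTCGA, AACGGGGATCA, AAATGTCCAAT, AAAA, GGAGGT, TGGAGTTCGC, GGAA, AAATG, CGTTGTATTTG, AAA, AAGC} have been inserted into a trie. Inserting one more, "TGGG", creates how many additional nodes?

Walking "TGGG" from the root, the first 3 characters ("TGG") follow existing edges; "G" is the first miss.
New nodes needed: |"TGGG"| − 3 = 4 − 3 = 1.

1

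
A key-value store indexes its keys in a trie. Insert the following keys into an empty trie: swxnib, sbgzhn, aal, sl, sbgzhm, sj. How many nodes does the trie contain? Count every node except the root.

Trace insertions, counting only characters that open a new branch:
  "swxnib" → 6 new (s, w, x, n, i, b)
  "sbgzhn" → prefix "s" already present; 5 new (b, g, z, h, n)
  "aal" → 3 new (a, a, l)
  "sl" → prefix "s" already present; 1 new (l)
  "sbgzhm" → prefix "sbgzh" already present; 1 new (m)
  "sj" → prefix "s" already present; 1 new (j)
Total nodes = 6 + 5 + 3 + 1 + 1 + 1 = 17

17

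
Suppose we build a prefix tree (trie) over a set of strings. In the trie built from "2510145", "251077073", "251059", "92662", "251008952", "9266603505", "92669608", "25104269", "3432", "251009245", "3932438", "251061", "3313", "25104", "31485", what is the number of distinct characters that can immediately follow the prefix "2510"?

The children of the "2510" node are the distinct next characters among strings starting with "2510".
Distinct next characters after "2510": 0, 1, 4, 5, 6, 7.
That node has 6 child edges.

6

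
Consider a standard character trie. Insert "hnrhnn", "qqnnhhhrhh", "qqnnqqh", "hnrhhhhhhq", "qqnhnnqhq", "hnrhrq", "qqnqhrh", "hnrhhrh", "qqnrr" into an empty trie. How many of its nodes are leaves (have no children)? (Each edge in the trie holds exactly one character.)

9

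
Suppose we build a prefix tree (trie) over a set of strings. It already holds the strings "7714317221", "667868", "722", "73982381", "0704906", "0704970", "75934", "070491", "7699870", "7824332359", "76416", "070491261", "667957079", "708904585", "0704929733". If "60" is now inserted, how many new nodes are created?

The longest prefix of "60" already in the trie is "6" (length 1).
So 2 − 1 = 1 new nodes.

1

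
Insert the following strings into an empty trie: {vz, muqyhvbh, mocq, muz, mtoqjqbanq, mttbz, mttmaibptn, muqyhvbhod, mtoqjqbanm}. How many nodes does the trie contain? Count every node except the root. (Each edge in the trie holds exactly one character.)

36

Trace insertions, counting only characters that open a new branch:
  "vz" → 2 new (v, z)
  "muqyhvbh" → 8 new (m, u, q, y, h, v, b, h)
  "mocq" → prefix "m" already present; 3 new (o, c, q)
  "muz" → prefix "mu" already present; 1 new (z)
  "mtoqjqbanq" → prefix "m" already present; 9 new (t, o, q, j, q, b, a, n, q)
  "mttbz" → prefix "mt" already present; 3 new (t, b, z)
  "mttmaibptn" → prefix "mtt" already present; 7 new (m, a, i, b, p, t, n)
  "muqyhvbhod" → prefix "muqyhvbh" already present; 2 new (o, d)
  "mtoqjqbanm" → prefix "mtoqjqban" already present; 1 new (m)
Total nodes = 2 + 8 + 3 + 1 + 9 + 3 + 7 + 2 + 1 = 36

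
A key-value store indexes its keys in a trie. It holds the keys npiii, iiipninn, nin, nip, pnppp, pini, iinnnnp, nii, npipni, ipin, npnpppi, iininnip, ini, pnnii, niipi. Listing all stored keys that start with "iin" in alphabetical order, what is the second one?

Filter for "iin…" and sort: "iininnip", "iinnnnp"
Position 2: iinnnnp

iinnnnp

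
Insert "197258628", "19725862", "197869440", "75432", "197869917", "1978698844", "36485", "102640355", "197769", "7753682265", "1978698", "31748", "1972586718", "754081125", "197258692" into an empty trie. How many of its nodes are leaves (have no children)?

A leaf is a node with no children — equivalently, the end of a word that is not a proper prefix of any other stored word.
Those words: "102640355", "197258628", "1972586718", "197258692", "197769", "197869440", "1978698844", "197869917", "31748", "36485", "754081125", "75432", "7753682265"
Leaf count: 13

13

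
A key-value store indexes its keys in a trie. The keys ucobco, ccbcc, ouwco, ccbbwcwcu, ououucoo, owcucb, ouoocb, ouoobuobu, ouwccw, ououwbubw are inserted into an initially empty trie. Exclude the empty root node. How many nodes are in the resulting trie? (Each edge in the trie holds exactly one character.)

48

Insert word by word; a character creates a node only if that edge doesn't already exist:
  "ucobco" → 6 new (u, c, o, b, c, o)
  "ccbcc" → 5 new (c, c, b, c, c)
  "ouwco" → 5 new (o, u, w, c, o)
  "ccbbwcwcu" → prefix "ccb" already present; 6 new (b, w, c, w, c, u)
  "ououucoo" → prefix "ou" already present; 6 new (o, u, u, c, o, o)
  "owcucb" → prefix "o" already present; 5 new (w, c, u, c, b)
  "ouoocb" → prefix "ouo" already present; 3 new (o, c, b)
  "ouoobuobu" → prefix "ouoo" already present; 5 new (b, u, o, b, u)
  "ouwccw" → prefix "ouwc" already present; 2 new (c, w)
  "ououwbubw" → prefix "ouou" already present; 5 new (w, b, u, b, w)
Total nodes = 6 + 5 + 5 + 6 + 6 + 5 + 3 + 5 + 2 + 5 = 48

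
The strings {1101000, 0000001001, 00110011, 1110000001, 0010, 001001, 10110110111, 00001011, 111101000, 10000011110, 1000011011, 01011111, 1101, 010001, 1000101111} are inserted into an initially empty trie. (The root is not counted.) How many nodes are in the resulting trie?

Insert word by word; a character creates a node only if that edge doesn't already exist:
  "1101000" → 7 new (1, 1, 0, 1, 0, 0, 0)
  "0000001001" → 10 new (0, 0, 0, 0, 0, 0, 1, 0, 0, 1)
  "00110011" → prefix "00" already present; 6 new (1, 1, 0, 0, 1, 1)
  "1110000001" → prefix "11" already present; 8 new (1, 0, 0, 0, 0, 0, 0, 1)
  "0010" → prefix "001" already present; 1 new (0)
  "001001" → prefix "0010" already present; 2 new (0, 1)
  "10110110111" → prefix "1" already present; 10 new (0, 1, 1, 0, 1, 1, 0, 1, 1, 1)
  "00001011" → prefix "0000" already present; 4 new (1, 0, 1, 1)
  "111101000" → prefix "111" already present; 6 new (1, 0, 1, 0, 0, 0)
  "10000011110" → prefix "10" already present; 9 new (0, 0, 0, 0, 1, 1, 1, 1, 0)
  "1000011011" → prefix "10000" already present; 5 new (1, 1, 0, 1, 1)
  "01011111" → prefix "0" already present; 7 new (1, 0, 1, 1, 1, 1, 1)
  "1101" → prefix "1101" already present; 0 new (none)
  "010001" → prefix "010" already present; 3 new (0, 0, 1)
  "1000101111" → prefix "1000" already present; 6 new (1, 0, 1, 1, 1, 1)
Total nodes = 7 + 10 + 6 + 8 + 1 + 2 + 10 + 4 + 6 + 9 + 5 + 7 + 0 + 3 + 6 = 84

84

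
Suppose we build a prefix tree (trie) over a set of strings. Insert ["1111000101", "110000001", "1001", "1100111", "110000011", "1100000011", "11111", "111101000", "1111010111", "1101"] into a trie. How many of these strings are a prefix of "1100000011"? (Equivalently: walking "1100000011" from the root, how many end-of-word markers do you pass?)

2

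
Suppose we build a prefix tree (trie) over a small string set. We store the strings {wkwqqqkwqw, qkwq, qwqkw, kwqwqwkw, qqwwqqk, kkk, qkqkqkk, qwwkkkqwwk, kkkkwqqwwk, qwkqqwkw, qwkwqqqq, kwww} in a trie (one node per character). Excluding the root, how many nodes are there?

67

Trace insertions, counting only characters that open a new branch:
  "wkwqqqkwqw" → 10 new (w, k, w, q, q, q, k, w, q, w)
  "qkwq" → 4 new (q, k, w, q)
  "qwqkw" → prefix "q" already present; 4 new (w, q, k, w)
  "kwqwqwkw" → 8 new (k, w, q, w, q, w, k, w)
  "qqwwqqk" → prefix "q" already present; 6 new (q, w, w, q, q, k)
  "kkk" → prefix "k" already present; 2 new (k, k)
  "qkqkqkk" → prefix "qk" already present; 5 new (q, k, q, k, k)
  "qwwkkkqwwk" → prefix "qw" already present; 8 new (w, k, k, k, q, w, w, k)
  "kkkkwqqwwk" → prefix "kkk" already present; 7 new (k, w, q, q, w, w, k)
  "qwkqqwkw" → prefix "qw" already present; 6 new (k, q, q, w, k, w)
  "qwkwqqqq" → prefix "qwk" already present; 5 new (w, q, q, q, q)
  "kwww" → prefix "kw" already present; 2 new (w, w)
Total nodes = 10 + 4 + 4 + 8 + 6 + 2 + 5 + 8 + 7 + 6 + 5 + 2 = 67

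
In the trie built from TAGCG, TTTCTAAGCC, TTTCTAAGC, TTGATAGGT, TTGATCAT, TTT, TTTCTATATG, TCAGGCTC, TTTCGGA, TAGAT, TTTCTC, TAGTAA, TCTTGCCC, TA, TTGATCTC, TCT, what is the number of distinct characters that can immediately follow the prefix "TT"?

2

Walk "TT" from the root, arriving at one node.
Distinct next characters after "TT": G, T.
That node has 2 child edges.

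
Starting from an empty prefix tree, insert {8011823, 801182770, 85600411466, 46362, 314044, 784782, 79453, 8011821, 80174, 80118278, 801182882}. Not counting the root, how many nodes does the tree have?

Insert word by word; a character creates a node only if that edge doesn't already exist:
  "8011823" → 7 new (8, 0, 1, 1, 8, 2, 3)
  "801182770" → prefix "801182" already present; 3 new (7, 7, 0)
  "85600411466" → prefix "8" already present; 10 new (5, 6, 0, 0, 4, 1, 1, 4, 6, 6)
  "46362" → 5 new (4, 6, 3, 6, 2)
  "314044" → 6 new (3, 1, 4, 0, 4, 4)
  "784782" → 6 new (7, 8, 4, 7, 8, 2)
  "79453" → prefix "7" already present; 4 new (9, 4, 5, 3)
  "8011821" → prefix "801182" already present; 1 new (1)
  "80174" → prefix "801" already present; 2 new (7, 4)
  "80118278" → prefix "8011827" already present; 1 new (8)
  "801182882" → prefix "801182" already present; 3 new (8, 8, 2)
Total nodes = 7 + 3 + 10 + 5 + 6 + 6 + 4 + 1 + 2 + 1 + 3 = 48

48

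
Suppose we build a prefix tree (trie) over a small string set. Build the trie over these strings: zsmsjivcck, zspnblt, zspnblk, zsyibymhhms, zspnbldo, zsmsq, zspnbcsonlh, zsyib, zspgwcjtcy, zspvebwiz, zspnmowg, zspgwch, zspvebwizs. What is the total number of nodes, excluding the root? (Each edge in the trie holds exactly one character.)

Trace insertions, counting only characters that open a new branch:
  "zsmsjivcck" → 10 new (z, s, m, s, j, i, v, c, c, k)
  "zspnblt" → prefix "zs" already present; 5 new (p, n, b, l, t)
  "zspnblk" → prefix "zspnbl" already present; 1 new (k)
  "zsyibymhhms" → prefix "zs" already present; 9 new (y, i, b, y, m, h, h, m, s)
  "zspnbldo" → prefix "zspnbl" already present; 2 new (d, o)
  "zsmsq" → prefix "zsms" already present; 1 new (q)
  "zspnbcsonlh" → prefix "zspnb" already present; 6 new (c, s, o, n, l, h)
  "zsyib" → prefix "zsyib" already present; 0 new (none)
  "zspgwcjtcy" → prefix "zsp" already present; 7 new (g, w, c, j, t, c, y)
  "zspvebwiz" → prefix "zsp" already present; 6 new (v, e, b, w, i, z)
  "zspnmowg" → prefix "zspn" already present; 4 new (m, o, w, g)
  "zspgwch" → prefix "zspgwc" already present; 1 new (h)
  "zspvebwizs" → prefix "zspvebwiz" already present; 1 new (s)
Total nodes = 10 + 5 + 1 + 9 + 2 + 1 + 6 + 0 + 7 + 6 + 4 + 1 + 1 = 53

53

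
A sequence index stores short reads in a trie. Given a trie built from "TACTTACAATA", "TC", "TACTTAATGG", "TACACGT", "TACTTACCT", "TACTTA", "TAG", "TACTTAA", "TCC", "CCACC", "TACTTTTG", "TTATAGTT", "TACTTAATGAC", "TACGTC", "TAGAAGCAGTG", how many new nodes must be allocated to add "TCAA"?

The longest prefix of "TCAA" already in the trie is "TC" (length 2).
New nodes needed: |"TCAA"| − 2 = 4 − 2 = 2.

2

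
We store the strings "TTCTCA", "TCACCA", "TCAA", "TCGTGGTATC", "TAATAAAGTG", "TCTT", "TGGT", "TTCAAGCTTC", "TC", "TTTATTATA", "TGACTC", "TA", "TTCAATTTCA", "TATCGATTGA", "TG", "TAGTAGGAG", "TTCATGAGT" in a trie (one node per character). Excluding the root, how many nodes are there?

Trace insertions, counting only characters that open a new branch:
  "TTCTCA" → 6 new (T, T, C, T, C, A)
  "TCACCA" → prefix "T" already present; 5 new (C, A, C, C, A)
  "TCAA" → prefix "TCA" already present; 1 new (A)
  "TCGTGGTATC" → prefix "TC" already present; 8 new (G, T, G, G, T, A, T, C)
  "TAATAAAGTG" → prefix "T" already present; 9 new (A, A, T, A, A, A, G, T, G)
  "TCTT" → prefix "TC" already present; 2 new (T, T)
  "TGGT" → prefix "T" already present; 3 new (G, G, T)
  "TTCAAGCTTC" → prefix "TTC" already present; 7 new (A, A, G, C, T, T, C)
  "TC" → prefix "TC" already present; 0 new (none)
  "TTTATTATA" → prefix "TT" already present; 7 new (T, A, T, T, A, T, A)
  "TGACTC" → prefix "TG" already present; 4 new (A, C, T, C)
  "TA" → prefix "TA" already present; 0 new (none)
  "TTCAATTTCA" → prefix "TTCAA" already present; 5 new (T, T, T, C, A)
  "TATCGATTGA" → prefix "TA" already present; 8 new (T, C, G, A, T, T, G, A)
  "TG" → prefix "TG" already present; 0 new (none)
  "TAGTAGGAG" → prefix "TA" already present; 7 new (G, T, A, G, G, A, G)
  "TTCATGAGT" → prefix "TTCA" already present; 5 new (T, G, A, G, T)
Total nodes = 6 + 5 + 1 + 8 + 9 + 2 + 3 + 7 + 0 + 7 + 4 + 0 + 5 + 8 + 0 + 7 + 5 = 77

77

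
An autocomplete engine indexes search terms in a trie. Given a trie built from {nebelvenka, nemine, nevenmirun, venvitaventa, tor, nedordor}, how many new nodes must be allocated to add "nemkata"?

4

The longest prefix of "nemkata" already in the trie is "nem" (length 3).
New nodes needed: |"nemkata"| − 3 = 7 − 3 = 4.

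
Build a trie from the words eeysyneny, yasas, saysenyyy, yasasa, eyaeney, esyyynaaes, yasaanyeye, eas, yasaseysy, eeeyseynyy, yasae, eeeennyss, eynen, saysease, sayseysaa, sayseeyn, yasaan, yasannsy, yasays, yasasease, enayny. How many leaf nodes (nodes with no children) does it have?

19

A leaf is a node with no children — equivalently, the end of a word that is not a proper prefix of any other stored word.
Those words: "eas", "eeeennyss", "eeeyseynyy", "eeysyneny", "enayny", "esyyynaaes", "eyaeney", "eynen", "saysease", "sayseeyn", "saysenyyy", "sayseysaa", "yasaanyeye", "yasae", "yasannsy", "yasasa", "yasasease", "yasaseysy", "yasays"
Leaf count: 19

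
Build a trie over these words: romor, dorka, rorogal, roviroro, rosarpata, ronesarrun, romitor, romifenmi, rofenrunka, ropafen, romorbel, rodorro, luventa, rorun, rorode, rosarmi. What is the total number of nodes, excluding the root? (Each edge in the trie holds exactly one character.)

79

Trace insertions, counting only characters that open a new branch:
  "romor" → 5 new (r, o, m, o, r)
  "dorka" → 5 new (d, o, r, k, a)
  "rorogal" → prefix "ro" already present; 5 new (r, o, g, a, l)
  "roviroro" → prefix "ro" already present; 6 new (v, i, r, o, r, o)
  "rosarpata" → prefix "ro" already present; 7 new (s, a, r, p, a, t, a)
  "ronesarrun" → prefix "ro" already present; 8 new (n, e, s, a, r, r, u, n)
  "romitor" → prefix "rom" already present; 4 new (i, t, o, r)
  "romifenmi" → prefix "romi" already present; 5 new (f, e, n, m, i)
  "rofenrunka" → prefix "ro" already present; 8 new (f, e, n, r, u, n, k, a)
  "ropafen" → prefix "ro" already present; 5 new (p, a, f, e, n)
  "romorbel" → prefix "romor" already present; 3 new (b, e, l)
  "rodorro" → prefix "ro" already present; 5 new (d, o, r, r, o)
  "luventa" → 7 new (l, u, v, e, n, t, a)
  "rorun" → prefix "ror" already present; 2 new (u, n)
  "rorode" → prefix "roro" already present; 2 new (d, e)
  "rosarmi" → prefix "rosar" already present; 2 new (m, i)
Total nodes = 5 + 5 + 5 + 6 + 7 + 8 + 4 + 5 + 8 + 5 + 3 + 5 + 7 + 2 + 2 + 2 = 79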